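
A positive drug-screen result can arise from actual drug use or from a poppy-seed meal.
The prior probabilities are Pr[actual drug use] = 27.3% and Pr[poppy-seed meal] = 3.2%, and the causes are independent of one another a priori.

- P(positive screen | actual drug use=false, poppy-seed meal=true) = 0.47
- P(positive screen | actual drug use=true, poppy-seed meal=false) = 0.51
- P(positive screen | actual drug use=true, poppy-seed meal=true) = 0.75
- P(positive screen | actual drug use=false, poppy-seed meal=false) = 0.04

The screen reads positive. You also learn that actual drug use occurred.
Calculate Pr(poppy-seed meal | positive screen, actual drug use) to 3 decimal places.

Sum P(positive screen|·) weighted by the priors over both values of poppy-seed meal:
  P(positive screen | actual drug use) = 0.51×0.968 + 0.75×0.032
        = 0.493680 + 0.024000 = 0.517680
Configurations with poppy-seed meal contribute 0.024000, so
  P(poppy-seed meal | positive screen, actual drug use) = 0.024000 / 0.517680 ≈ 0.046

Pr(poppy-seed meal | positive screen, actual drug use) ≈ 0.046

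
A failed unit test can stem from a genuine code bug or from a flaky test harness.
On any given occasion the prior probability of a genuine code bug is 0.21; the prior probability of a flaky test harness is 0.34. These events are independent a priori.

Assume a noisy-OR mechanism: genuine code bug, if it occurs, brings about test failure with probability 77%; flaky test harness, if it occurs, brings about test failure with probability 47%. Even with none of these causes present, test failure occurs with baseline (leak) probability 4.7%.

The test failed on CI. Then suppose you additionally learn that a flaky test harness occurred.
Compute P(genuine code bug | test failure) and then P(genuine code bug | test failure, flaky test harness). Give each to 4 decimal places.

P(genuine code bug | test failure) ≈ 0.5211; P(genuine code bug | test failure, flaky test harness) ≈ 0.3219

Under noisy-OR, P(test failure | causes) = 1 − (1−0.047)·∏(1−qᵢ) over the active causes.
For the numerator, keep only genuine code bug=true terms: 0.108220 + 0.063105 = 0.171325
Normalizer over all consistent configurations: 0.047×0.79×0.66 + 0.49491×0.79×0.34 + 0.78081×0.21×0.66 + 0.883829×0.21×0.34 = 0.328764
Posterior = 0.171325 / 0.328764 ≈ 0.5211

Now condition on the additional information:
By total probability over both values of genuine code bug:
  P(test failure | flaky test harness) = 0.49491·0.79 + 0.883829·0.21
        = 0.390979 + 0.185604 = 0.576583
The terms with genuine code bug present sum to 0.185604, so
  P(genuine code bug | test failure, flaky test harness) = 0.185604 / 0.576583 ≈ 0.3219
Conditioning on flaky test harness lowers the posterior on genuine code bug: the classic explaining-away effect in a common-effect structure.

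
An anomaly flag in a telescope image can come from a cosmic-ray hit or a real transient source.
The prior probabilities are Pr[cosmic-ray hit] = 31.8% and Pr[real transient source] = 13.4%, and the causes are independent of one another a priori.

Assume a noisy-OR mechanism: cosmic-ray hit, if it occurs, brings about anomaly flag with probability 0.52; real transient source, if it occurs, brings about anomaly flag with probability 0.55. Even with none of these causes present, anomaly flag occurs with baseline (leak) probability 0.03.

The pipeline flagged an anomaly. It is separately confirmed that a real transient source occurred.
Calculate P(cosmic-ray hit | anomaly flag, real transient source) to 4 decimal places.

P(cosmic-ray hit | anomaly flag, real transient source) ≈ 0.3954

Under noisy-OR, P(anomaly flag | causes) = 1 − (1−0.03)·∏(1−qᵢ) over the active causes.
P(anomaly flag | real transient source) = 0.5635*0.682 + 0.79048*0.318 = 0.384307 + 0.251373 = 0.635680
Of this, 0.251373 comes from 0.79048*0.318 (the cosmic-ray hit=true cases).
P(cosmic-ray hit | anomaly flag, real transient source) = 0.251373 / 0.635680 ≈ 0.3954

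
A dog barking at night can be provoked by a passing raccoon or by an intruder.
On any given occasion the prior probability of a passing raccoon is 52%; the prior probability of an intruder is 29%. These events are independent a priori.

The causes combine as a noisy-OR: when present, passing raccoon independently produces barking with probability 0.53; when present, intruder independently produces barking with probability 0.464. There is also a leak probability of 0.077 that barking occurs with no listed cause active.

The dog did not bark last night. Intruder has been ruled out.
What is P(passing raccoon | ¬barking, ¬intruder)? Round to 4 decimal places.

Under noisy-OR, P(barking | causes) = 1 − (1−0.077)·∏(1−qᵢ) over the active causes.
Numerator (weight on configurations with passing raccoon): 0.43381*0.52 = 0.225581
The normalizing constant is 0.923*0.48 + 0.43381*0.52 = 0.668621
Posterior = 0.225581 / 0.668621 ≈ 0.3374

P(passing raccoon | ¬barking, ¬intruder) ≈ 0.3374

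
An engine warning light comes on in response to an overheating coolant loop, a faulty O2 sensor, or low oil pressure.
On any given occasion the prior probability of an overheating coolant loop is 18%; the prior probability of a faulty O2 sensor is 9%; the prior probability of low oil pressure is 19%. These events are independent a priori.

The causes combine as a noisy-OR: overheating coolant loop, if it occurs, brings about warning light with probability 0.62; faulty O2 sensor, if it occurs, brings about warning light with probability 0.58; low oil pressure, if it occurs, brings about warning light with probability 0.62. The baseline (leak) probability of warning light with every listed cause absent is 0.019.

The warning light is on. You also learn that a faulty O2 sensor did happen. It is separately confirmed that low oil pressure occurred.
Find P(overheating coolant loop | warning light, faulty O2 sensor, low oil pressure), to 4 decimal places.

P(overheating coolant loop | warning light, faulty O2 sensor, low oil pressure) ≈ 0.1966

Under noisy-OR, P(warning light | causes) = 1 − (1−0.019)·∏(1−qᵢ) over the active causes.
Weight on overheating coolant loop=true, given the evidence: 0.940504×0.18 = 0.169291
Normalizer over all consistent configurations: 0.843432×0.82 + 0.940504×0.18 = 0.860905
P(overheating coolant loop | warning light, faulty O2 sensor, low oil pressure) = 0.169291/0.860905 ≈ 0.1966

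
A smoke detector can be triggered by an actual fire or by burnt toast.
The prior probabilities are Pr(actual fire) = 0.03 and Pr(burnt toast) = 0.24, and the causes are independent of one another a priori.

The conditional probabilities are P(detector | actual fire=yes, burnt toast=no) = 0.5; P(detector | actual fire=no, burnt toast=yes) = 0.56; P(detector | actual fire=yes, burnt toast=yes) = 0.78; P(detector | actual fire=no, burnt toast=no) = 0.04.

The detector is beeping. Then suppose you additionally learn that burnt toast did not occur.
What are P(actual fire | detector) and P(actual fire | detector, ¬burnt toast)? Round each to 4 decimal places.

P(actual fire | detector) ≈ 0.0962; P(actual fire | detector, ¬burnt toast) ≈ 0.2788

For the numerator, keep only actual fire=true terms: 0.011400 + 0.005616 = 0.017016
Normalizer over all consistent configurations: 0.04*0.97*0.76 + 0.56*0.97*0.24 + 0.5*0.03*0.76 + 0.78*0.03*0.24 = 0.176872
Posterior = 0.017016 / 0.176872 ≈ 0.0962

With the extra evidence:
Numerator (weight on configurations with actual fire): 0.5·0.03 = 0.015000
Denominator P(detector | ¬burnt toast): 0.04·0.97 + 0.5·0.03 = 0.053800
Posterior = 0.015000 / 0.053800 ≈ 0.2788
Ruling out burnt toast raises the posterior on actual fire — the flip side of explaining away.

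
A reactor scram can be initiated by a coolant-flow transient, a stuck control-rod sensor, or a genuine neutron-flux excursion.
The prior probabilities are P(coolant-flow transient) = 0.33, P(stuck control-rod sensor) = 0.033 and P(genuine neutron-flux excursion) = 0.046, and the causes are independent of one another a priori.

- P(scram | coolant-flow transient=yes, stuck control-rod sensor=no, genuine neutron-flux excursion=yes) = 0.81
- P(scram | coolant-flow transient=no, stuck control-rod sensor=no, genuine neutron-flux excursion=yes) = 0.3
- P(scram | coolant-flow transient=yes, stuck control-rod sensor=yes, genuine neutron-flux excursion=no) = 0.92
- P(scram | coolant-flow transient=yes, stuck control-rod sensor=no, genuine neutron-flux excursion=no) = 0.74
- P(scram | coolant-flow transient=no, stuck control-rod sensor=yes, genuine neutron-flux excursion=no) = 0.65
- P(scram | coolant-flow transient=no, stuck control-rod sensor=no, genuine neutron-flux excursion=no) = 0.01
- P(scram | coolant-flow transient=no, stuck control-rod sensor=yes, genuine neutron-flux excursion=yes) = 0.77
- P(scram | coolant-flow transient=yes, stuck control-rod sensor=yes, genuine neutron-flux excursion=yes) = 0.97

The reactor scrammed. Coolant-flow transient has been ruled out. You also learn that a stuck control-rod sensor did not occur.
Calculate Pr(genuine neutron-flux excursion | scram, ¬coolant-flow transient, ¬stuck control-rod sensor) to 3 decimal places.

Weight on genuine neutron-flux excursion=true, given the evidence: 0.3·0.046 = 0.013800
Normalizer over all consistent configurations: 0.01·0.954 + 0.3·0.046 = 0.023340
P(genuine neutron-flux excursion | scram, ¬coolant-flow transient, ¬stuck control-rod sensor) = 0.013800/0.023340 ≈ 0.591

Pr(genuine neutron-flux excursion | scram, ¬coolant-flow transient, ¬stuck control-rod sensor) ≈ 0.591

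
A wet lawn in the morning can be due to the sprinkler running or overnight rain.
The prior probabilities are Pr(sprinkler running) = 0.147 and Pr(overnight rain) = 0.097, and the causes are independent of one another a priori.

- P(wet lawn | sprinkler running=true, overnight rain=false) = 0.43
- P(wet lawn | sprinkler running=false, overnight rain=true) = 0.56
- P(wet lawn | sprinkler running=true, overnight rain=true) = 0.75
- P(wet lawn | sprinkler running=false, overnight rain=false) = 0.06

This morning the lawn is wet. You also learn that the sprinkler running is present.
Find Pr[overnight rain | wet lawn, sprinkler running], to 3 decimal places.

Enumerate both values of overnight rain and weight by the priors:
  P(wet lawn | sprinkler running) = 0.43·0.903 + 0.75·0.097
        = 0.388290 + 0.072750 = 0.461040
Configurations with overnight rain contribute 0.072750, so
  P(overnight rain | wet lawn, sprinkler running) = 0.072750 / 0.461040 ≈ 0.158

Pr[overnight rain | wet lawn, sprinkler running] ≈ 0.158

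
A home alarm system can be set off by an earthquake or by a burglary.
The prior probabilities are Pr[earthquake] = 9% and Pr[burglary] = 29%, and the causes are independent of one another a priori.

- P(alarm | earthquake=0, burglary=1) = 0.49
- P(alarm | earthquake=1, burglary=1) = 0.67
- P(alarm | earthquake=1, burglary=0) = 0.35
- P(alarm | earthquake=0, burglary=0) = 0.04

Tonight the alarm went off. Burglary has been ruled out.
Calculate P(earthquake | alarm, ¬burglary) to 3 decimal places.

P(earthquake | alarm, ¬burglary) ≈ 0.464

P(alarm | ¬burglary) = 0.04×0.91 + 0.35×0.09 = 0.036400 + 0.031500 = 0.067900
Restricting to configurations with earthquake present: 0.35×0.09 = 0.031500.
P(earthquake | alarm, ¬burglary) = 0.031500 / 0.067900 ≈ 0.464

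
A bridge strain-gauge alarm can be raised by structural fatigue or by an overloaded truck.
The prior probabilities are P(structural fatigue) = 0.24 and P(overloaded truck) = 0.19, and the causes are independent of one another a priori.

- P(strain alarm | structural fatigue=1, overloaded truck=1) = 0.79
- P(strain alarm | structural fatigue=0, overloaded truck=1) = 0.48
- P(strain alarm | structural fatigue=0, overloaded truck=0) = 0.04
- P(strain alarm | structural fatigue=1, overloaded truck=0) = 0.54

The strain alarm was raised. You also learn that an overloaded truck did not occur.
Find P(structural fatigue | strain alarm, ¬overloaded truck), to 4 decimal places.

P(structural fatigue | strain alarm, ¬overloaded truck) ≈ 0.8100

Weight on structural fatigue=true, given the evidence: 0.54*0.24 = 0.129600
Normalizer over all consistent configurations: 0.04*0.76 + 0.54*0.24 = 0.160000
Posterior = 0.129600 / 0.160000 ≈ 0.8100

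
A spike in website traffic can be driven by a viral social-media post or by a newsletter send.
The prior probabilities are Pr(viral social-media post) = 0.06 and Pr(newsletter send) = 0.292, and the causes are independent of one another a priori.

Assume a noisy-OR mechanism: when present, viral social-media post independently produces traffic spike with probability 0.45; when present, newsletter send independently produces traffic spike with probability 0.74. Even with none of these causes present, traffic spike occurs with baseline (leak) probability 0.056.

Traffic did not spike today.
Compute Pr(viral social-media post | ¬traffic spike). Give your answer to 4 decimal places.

Under noisy-OR, P(traffic spike | causes) = 1 − (1−0.056)·∏(1−qᵢ) over the active causes.
By total probability over the 4 (viral social-media post, newsletter send) configurations:
  P(¬traffic spike) = 0.944·0.94·0.708 + 0.24544·0.94·0.292 + 0.5192·0.06·0.708 + 0.134992·0.06·0.292
        = 0.628251 + 0.067368 + 0.022056 + 0.002365 = 0.720040
Keeping only the viral social-media post-present terms gives 0.024421, so
  P(viral social-media post | ¬traffic spike) = 0.024421 / 0.720040 ≈ 0.0339

Pr(viral social-media post | ¬traffic spike) ≈ 0.0339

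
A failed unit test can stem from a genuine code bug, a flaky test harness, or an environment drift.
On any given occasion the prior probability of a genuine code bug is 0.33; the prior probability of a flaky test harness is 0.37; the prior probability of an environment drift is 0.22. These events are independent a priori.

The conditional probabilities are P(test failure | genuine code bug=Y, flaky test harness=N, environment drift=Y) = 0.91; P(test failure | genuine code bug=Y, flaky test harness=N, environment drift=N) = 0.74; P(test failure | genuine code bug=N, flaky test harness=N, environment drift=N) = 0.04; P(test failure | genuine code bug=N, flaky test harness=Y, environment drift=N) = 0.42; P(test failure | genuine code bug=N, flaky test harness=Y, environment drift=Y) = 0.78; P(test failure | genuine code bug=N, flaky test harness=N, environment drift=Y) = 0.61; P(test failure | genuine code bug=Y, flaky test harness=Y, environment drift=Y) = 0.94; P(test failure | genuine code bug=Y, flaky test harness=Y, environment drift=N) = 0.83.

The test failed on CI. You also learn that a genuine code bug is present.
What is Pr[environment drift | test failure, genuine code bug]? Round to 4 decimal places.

P(test failure | genuine code bug) = 0.74×0.63×0.78 + 0.91×0.63×0.22 + 0.83×0.37×0.78 + 0.94×0.37×0.22 = 0.363636 + 0.126126 + 0.239538 + 0.076516 = 0.805816
The environment drift-present share is 0.126126 + 0.076516 = 0.202642.
Hence the posterior is 0.202642/0.805816 ≈ 0.2515.

Pr[environment drift | test failure, genuine code bug] ≈ 0.2515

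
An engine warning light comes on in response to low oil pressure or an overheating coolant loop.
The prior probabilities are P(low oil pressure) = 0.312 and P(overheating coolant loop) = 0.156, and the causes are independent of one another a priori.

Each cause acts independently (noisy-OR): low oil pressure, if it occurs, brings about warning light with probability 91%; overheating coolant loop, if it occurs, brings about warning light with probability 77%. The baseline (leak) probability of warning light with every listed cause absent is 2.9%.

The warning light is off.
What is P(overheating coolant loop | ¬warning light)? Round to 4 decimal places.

Under noisy-OR, P(warning light | causes) = 1 − (1−0.029)·∏(1−qᵢ) over the active causes.
By total probability over the 4 (low oil pressure, overheating coolant loop) configurations:
  P(¬warning light) = 0.971·0.688·0.844 + 0.22333·0.688·0.156 + 0.08739·0.312·0.844 + 0.0201·0.312·0.156
        = 0.563833 + 0.023970 + 0.023012 + 0.000978 = 0.611793
Keeping only the overheating coolant loop-present terms gives 0.024948, so
  P(overheating coolant loop | ¬warning light) = 0.024948 / 0.611793 ≈ 0.0408

P(overheating coolant loop | ¬warning light) ≈ 0.0408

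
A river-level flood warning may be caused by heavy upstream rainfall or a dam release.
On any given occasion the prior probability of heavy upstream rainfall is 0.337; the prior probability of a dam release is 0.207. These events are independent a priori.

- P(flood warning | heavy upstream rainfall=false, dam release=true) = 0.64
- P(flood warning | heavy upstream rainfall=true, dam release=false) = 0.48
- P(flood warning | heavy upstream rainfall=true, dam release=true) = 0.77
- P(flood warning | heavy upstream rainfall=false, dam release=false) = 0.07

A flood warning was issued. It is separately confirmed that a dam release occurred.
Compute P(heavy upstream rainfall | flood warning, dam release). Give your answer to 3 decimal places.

P(heavy upstream rainfall | flood warning, dam release) ≈ 0.379

Enumerate both values of heavy upstream rainfall and weight by the priors:
  P(flood warning | dam release) = 0.64*0.663 + 0.77*0.337
        = 0.424320 + 0.259490 = 0.683810
Keeping only the heavy upstream rainfall-present terms gives 0.259490, so
  P(heavy upstream rainfall | flood warning, dam release) = 0.259490 / 0.683810 ≈ 0.379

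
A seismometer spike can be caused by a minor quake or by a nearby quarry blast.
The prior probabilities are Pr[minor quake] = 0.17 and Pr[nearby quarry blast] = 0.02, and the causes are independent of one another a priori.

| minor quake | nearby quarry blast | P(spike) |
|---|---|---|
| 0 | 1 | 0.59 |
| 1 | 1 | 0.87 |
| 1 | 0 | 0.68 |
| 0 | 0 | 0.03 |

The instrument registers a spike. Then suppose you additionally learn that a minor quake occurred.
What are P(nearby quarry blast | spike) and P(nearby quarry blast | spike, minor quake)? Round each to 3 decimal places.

Sum P(spike|·) weighted by the priors over the 4 (minor quake, nearby quarry blast) configurations:
  P(spike) = 0.03*0.83*0.98 + 0.59*0.83*0.02 + 0.68*0.17*0.98 + 0.87*0.17*0.02
        = 0.024402 + 0.009794 + 0.113288 + 0.002958 = 0.150442
The terms with nearby quarry blast present sum to 0.012752, so
  P(nearby quarry blast | spike) = 0.012752 / 0.150442 ≈ 0.085

Now also conditioning on minor quake=true:
Weight on nearby quarry blast=true, given the evidence: 0.87×0.02 = 0.017400
Normalizer over all consistent configurations: 0.68×0.98 + 0.87×0.02 = 0.683800
P(nearby quarry blast | spike, minor quake) = 0.017400/0.683800 ≈ 0.025
— minor quake explains away the evidence for nearby quarry blast.

P(nearby quarry blast | spike) ≈ 0.085; P(nearby quarry blast | spike, minor quake) ≈ 0.025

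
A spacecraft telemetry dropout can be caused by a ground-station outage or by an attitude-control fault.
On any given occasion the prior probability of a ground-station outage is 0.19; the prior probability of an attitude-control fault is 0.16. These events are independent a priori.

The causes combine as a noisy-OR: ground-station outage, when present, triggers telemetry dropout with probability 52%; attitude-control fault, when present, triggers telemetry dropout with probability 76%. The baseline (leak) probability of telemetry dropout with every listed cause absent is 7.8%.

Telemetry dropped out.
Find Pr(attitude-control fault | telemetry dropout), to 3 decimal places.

Under noisy-OR, P(telemetry dropout | causes) = 1 − (1−0.078)·∏(1−qᵢ) over the active causes.
P(telemetry dropout) = 0.078×0.81×0.84 + 0.77872×0.81×0.16 + 0.55744×0.19×0.84 + 0.893786×0.19×0.16 = 0.053071 + 0.100922 + 0.088967 + 0.027171 = 0.270131
Restricting to configurations with attitude-control fault present: 0.100922 + 0.027171 = 0.128093.
So P(attitude-control fault | telemetry dropout) = 0.128093/0.270131 ≈ 0.474.

Pr(attitude-control fault | telemetry dropout) ≈ 0.474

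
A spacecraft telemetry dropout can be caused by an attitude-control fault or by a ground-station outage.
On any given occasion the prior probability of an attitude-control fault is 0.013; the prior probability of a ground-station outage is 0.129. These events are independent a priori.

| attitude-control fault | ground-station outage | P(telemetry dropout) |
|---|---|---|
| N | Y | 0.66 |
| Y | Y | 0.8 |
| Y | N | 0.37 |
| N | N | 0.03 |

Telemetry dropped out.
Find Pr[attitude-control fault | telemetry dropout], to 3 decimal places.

Enumerate the 4 (attitude-control fault, ground-station outage) configurations and weight by the priors:
  P(telemetry dropout) = 0.03*0.987*0.871 + 0.66*0.987*0.129 + 0.37*0.013*0.871 + 0.8*0.013*0.129
        = 0.025790 + 0.084033 + 0.004190 + 0.001342 = 0.115355
The terms with attitude-control fault present sum to 0.005532, so
  P(attitude-control fault | telemetry dropout) = 0.005532 / 0.115355 ≈ 0.048

Pr[attitude-control fault | telemetry dropout] ≈ 0.048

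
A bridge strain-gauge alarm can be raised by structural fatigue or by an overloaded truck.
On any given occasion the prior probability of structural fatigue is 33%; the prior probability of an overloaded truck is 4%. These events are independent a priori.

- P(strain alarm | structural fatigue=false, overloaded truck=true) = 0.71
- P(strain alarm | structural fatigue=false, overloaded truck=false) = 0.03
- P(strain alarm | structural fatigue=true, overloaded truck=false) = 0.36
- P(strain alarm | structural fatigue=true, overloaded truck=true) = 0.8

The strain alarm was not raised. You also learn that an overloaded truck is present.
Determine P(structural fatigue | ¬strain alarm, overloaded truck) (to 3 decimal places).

P(structural fatigue | ¬strain alarm, overloaded truck) ≈ 0.254

P(¬strain alarm | overloaded truck) = 0.29*0.67 + 0.2*0.33 = 0.194300 + 0.066000 = 0.260300
Of this, 0.066000 comes from 0.2*0.33 (the structural fatigue=true cases).
So P(structural fatigue | ¬strain alarm, overloaded truck) = 0.066000/0.260300 ≈ 0.254.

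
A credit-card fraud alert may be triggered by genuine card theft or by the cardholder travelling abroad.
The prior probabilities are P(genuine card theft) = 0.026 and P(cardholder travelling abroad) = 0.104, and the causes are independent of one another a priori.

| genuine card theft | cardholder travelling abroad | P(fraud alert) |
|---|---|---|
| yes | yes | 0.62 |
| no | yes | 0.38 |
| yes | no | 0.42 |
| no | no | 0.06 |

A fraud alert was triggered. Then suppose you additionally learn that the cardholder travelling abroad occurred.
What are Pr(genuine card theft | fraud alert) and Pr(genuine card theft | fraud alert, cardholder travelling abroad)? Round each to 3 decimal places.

Pr(genuine card theft | fraud alert) ≈ 0.112; Pr(genuine card theft | fraud alert, cardholder travelling abroad) ≈ 0.042

P(fraud alert) = 0.06·0.974·0.896 + 0.38·0.974·0.104 + 0.42·0.026·0.896 + 0.62·0.026·0.104 = 0.052362 + 0.038492 + 0.009784 + 0.001676 = 0.102314
Of this, 0.011460 comes from 0.009784 + 0.001676 (the genuine card theft=true cases).
P(genuine card theft | fraud alert) = 0.011460 / 0.102314 ≈ 0.112

With the extra evidence:
Sum P(fraud alert|·) weighted by the priors over both values of genuine card theft:
  P(fraud alert | cardholder travelling abroad) = 0.38*0.974 + 0.62*0.026
        = 0.370120 + 0.016120 = 0.386240
Configurations with genuine card theft contribute 0.016120, so
  P(genuine card theft | fraud alert, cardholder travelling abroad) = 0.016120 / 0.386240 ≈ 0.042
Conditioning on cardholder travelling abroad lowers the posterior on genuine card theft: the classic explaining-away effect in a common-effect structure.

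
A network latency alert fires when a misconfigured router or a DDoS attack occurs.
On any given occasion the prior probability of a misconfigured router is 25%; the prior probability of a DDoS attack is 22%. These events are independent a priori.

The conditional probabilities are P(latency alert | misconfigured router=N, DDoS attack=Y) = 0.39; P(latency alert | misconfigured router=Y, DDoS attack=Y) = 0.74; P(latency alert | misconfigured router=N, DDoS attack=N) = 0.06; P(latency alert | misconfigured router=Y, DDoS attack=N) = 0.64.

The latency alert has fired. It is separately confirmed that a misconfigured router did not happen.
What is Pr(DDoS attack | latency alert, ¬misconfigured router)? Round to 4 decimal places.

Pr(DDoS attack | latency alert, ¬misconfigured router) ≈ 0.6471

By total probability over both values of DDoS attack:
  P(latency alert | ¬misconfigured router) = 0.06·0.78 + 0.39·0.22
        = 0.046800 + 0.085800 = 0.132600
The terms with DDoS attack present sum to 0.085800, so
  P(DDoS attack | latency alert, ¬misconfigured router) = 0.085800 / 0.132600 ≈ 0.6471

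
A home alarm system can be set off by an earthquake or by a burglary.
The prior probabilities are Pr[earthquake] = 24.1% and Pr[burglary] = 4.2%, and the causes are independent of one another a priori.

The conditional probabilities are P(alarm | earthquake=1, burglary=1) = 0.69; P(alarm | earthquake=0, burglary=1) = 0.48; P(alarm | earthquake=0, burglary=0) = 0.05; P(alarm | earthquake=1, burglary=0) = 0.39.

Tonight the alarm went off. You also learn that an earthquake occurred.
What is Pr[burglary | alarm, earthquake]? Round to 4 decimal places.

Pr[burglary | alarm, earthquake] ≈ 0.0720

Weight on burglary=true, given the evidence: 0.69×0.042 = 0.028980
The normalizing constant is 0.39×0.958 + 0.69×0.042 = 0.402600
P(burglary | alarm, earthquake) = 0.028980/0.402600 ≈ 0.0720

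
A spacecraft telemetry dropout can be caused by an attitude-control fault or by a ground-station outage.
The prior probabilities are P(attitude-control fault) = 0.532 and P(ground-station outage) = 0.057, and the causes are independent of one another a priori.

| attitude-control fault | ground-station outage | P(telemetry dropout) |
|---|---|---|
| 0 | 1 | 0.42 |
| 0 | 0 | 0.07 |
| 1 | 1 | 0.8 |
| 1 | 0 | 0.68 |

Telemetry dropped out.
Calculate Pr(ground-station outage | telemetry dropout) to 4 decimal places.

P(telemetry dropout) = 0.07×0.468×0.943 + 0.42×0.468×0.057 + 0.68×0.532×0.943 + 0.8×0.532×0.057 = 0.030893 + 0.011204 + 0.341140 + 0.024259 = 0.407496
The ground-station outage-present share is 0.011204 + 0.024259 = 0.035463.
So P(ground-station outage | telemetry dropout) = 0.035463/0.407496 ≈ 0.0870.

Pr(ground-station outage | telemetry dropout) ≈ 0.0870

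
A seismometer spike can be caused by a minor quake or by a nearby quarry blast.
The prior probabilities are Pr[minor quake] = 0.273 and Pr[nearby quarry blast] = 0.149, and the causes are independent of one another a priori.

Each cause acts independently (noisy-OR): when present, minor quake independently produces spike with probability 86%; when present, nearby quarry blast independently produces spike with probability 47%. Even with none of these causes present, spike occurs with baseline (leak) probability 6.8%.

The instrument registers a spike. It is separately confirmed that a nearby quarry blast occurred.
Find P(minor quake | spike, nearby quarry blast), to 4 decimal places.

P(minor quake | spike, nearby quarry blast) ≈ 0.4085

Under noisy-OR, P(spike | causes) = 1 − (1−0.068)·∏(1−qᵢ) over the active causes.
For the numerator, keep only minor quake=true terms: 0.930846×0.273 = 0.254121
Denominator P(spike | nearby quarry blast): 0.50604×0.727 + 0.930846×0.273 = 0.622012
P(minor quake | spike, nearby quarry blast) = 0.254121/0.622012 ≈ 0.4085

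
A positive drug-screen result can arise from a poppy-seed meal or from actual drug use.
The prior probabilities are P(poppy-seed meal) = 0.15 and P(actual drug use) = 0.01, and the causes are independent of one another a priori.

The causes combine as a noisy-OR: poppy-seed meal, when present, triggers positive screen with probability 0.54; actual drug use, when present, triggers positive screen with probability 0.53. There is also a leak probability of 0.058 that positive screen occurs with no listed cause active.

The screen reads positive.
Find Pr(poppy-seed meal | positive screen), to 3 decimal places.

Under noisy-OR, P(positive screen | causes) = 1 − (1−0.058)·∏(1−qᵢ) over the active causes.
P(positive screen) = 0.058*0.85*0.99 + 0.55726*0.85*0.01 + 0.56668*0.15*0.99 + 0.79634*0.15*0.01 = 0.048807 + 0.004737 + 0.084152 + 0.001195 = 0.138891
Restricting to configurations with poppy-seed meal present: 0.084152 + 0.001195 = 0.085347.
P(poppy-seed meal | positive screen) = 0.085347 / 0.138891 ≈ 0.614

Pr(poppy-seed meal | positive screen) ≈ 0.614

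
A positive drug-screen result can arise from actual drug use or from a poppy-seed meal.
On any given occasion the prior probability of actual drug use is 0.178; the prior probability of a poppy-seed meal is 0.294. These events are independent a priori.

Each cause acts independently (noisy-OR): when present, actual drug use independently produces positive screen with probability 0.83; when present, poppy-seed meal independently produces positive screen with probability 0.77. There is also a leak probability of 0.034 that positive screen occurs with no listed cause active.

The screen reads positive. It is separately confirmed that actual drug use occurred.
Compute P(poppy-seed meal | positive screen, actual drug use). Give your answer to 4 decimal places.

Under noisy-OR, P(positive screen | causes) = 1 − (1−0.034)·∏(1−qᵢ) over the active causes.
P(positive screen | actual drug use) = 0.83578·0.706 + 0.962229·0.294 = 0.590061 + 0.282895 = 0.872956
The poppy-seed meal-present share is 0.962229·0.294 = 0.282895.
So P(poppy-seed meal | positive screen, actual drug use) = 0.282895/0.872956 ≈ 0.3241.

P(poppy-seed meal | positive screen, actual drug use) ≈ 0.3241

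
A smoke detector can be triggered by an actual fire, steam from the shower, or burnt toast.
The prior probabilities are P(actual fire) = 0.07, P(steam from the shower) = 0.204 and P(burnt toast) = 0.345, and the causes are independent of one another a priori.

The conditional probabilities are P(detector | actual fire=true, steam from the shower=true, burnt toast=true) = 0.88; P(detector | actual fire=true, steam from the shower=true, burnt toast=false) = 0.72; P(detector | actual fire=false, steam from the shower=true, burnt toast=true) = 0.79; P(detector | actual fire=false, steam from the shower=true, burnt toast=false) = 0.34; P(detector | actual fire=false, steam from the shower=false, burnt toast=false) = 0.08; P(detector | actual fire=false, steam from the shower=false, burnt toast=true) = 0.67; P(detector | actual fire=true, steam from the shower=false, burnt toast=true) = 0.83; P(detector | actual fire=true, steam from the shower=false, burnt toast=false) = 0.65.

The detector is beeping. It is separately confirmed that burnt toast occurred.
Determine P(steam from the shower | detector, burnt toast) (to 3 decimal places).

P(detector | burnt toast) = 0.67*0.93*0.796 + 0.79*0.93*0.204 + 0.83*0.07*0.796 + 0.88*0.07*0.204 = 0.495988 + 0.149879 + 0.046248 + 0.012566 = 0.704681
The steam from the shower-present share is 0.149879 + 0.012566 = 0.162445.
So P(steam from the shower | detector, burnt toast) = 0.162445/0.704681 ≈ 0.231.

P(steam from the shower | detector, burnt toast) ≈ 0.231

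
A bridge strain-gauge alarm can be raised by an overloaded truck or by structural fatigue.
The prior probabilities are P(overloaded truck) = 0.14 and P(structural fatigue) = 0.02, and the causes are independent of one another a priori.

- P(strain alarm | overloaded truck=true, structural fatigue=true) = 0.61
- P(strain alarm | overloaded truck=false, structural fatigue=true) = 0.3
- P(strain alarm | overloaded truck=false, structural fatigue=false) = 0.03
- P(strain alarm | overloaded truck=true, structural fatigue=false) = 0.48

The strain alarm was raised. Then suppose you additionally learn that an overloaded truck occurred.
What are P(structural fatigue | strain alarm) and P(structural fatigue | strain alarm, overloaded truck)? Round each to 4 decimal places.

Sum P(strain alarm|·) weighted by the priors over the 4 (overloaded truck, structural fatigue) configurations:
  P(strain alarm) = 0.03×0.86×0.98 + 0.3×0.86×0.02 + 0.48×0.14×0.98 + 0.61×0.14×0.02
        = 0.025284 + 0.005160 + 0.065856 + 0.001708 = 0.098008
Keeping only the structural fatigue-present terms gives 0.006868, so
  P(structural fatigue | strain alarm) = 0.006868 / 0.098008 ≈ 0.0701

With the extra evidence:
P(strain alarm | overloaded truck) = 0.48·0.98 + 0.61·0.02 = 0.470400 + 0.012200 = 0.482600
Restricting to configurations with structural fatigue present: 0.61·0.02 = 0.012200.
Hence the posterior is 0.012200/0.482600 ≈ 0.0253.
The drop from 0.0701 to 0.0253 is the explaining-away (discounting) effect.

P(structural fatigue | strain alarm) ≈ 0.0701; P(structural fatigue | strain alarm, overloaded truck) ≈ 0.0253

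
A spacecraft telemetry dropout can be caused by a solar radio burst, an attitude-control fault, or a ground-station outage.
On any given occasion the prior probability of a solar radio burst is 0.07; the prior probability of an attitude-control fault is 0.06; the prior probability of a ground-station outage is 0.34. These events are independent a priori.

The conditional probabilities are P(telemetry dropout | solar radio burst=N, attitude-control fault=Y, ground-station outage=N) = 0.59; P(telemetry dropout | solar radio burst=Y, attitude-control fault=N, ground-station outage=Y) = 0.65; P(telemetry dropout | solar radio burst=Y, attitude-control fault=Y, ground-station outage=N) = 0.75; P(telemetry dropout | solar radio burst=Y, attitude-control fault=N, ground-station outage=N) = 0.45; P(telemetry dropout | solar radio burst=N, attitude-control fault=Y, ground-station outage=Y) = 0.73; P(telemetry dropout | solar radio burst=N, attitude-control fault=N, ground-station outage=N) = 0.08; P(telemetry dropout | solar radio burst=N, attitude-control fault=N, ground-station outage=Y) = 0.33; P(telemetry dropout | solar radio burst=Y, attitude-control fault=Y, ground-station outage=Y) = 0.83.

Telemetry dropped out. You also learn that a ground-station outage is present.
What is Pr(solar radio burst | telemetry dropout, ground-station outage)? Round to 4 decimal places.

Pr(solar radio burst | telemetry dropout, ground-station outage) ≈ 0.1232

Weight on solar radio burst=true, given the evidence: 0.042770 + 0.003486 = 0.046256
The normalizing constant is 0.33*0.93*0.94 + 0.73*0.93*0.06 + 0.65*0.07*0.94 + 0.83*0.07*0.06 = 0.375476
P(solar radio burst | telemetry dropout, ground-station outage) = 0.046256/0.375476 ≈ 0.1232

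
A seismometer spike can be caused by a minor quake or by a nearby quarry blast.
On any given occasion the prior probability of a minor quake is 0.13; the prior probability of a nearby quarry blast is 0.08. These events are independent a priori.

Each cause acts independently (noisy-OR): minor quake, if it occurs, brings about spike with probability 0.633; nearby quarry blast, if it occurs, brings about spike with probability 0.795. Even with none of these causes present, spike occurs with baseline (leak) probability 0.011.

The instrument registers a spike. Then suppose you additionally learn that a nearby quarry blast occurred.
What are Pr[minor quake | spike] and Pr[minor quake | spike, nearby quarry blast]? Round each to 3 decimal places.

Under noisy-OR, P(spike | causes) = 1 − (1−0.011)·∏(1−qᵢ) over the active causes.
P(spike) = 0.011×0.87×0.92 + 0.797255×0.87×0.08 + 0.637037×0.13×0.92 + 0.925593×0.13×0.08 = 0.008804 + 0.055489 + 0.076190 + 0.009626 = 0.150109
The minor quake-present share is 0.076190 + 0.009626 = 0.085816.
Hence the posterior is 0.085816/0.150109 ≈ 0.572.

Now also conditioning on nearby quarry blast=true:
Enumerate both values of minor quake and weight by the priors:
  P(spike | nearby quarry blast) = 0.797255*0.87 + 0.925593*0.13
        = 0.693612 + 0.120327 = 0.813939
Configurations with minor quake contribute 0.120327, so
  P(minor quake | spike, nearby quarry blast) = 0.120327 / 0.813939 ≈ 0.148

Pr[minor quake | spike] ≈ 0.572; Pr[minor quake | spike, nearby quarry blast] ≈ 0.148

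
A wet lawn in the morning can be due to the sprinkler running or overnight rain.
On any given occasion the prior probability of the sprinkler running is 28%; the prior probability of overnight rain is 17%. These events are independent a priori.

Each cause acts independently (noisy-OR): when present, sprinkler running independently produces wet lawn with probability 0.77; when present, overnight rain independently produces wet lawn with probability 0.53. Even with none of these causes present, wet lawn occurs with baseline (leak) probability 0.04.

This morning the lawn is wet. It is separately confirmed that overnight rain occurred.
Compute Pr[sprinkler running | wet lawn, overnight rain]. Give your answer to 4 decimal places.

Pr[sprinkler running | wet lawn, overnight rain] ≈ 0.3884

Under noisy-OR, P(wet lawn | causes) = 1 − (1−0.04)·∏(1−qᵢ) over the active causes.
P(wet lawn | overnight rain) = 0.5488*0.72 + 0.896224*0.28 = 0.395136 + 0.250943 = 0.646079
Restricting to configurations with sprinkler running present: 0.896224*0.28 = 0.250943.
P(sprinkler running | wet lawn, overnight rain) = 0.250943 / 0.646079 ≈ 0.3884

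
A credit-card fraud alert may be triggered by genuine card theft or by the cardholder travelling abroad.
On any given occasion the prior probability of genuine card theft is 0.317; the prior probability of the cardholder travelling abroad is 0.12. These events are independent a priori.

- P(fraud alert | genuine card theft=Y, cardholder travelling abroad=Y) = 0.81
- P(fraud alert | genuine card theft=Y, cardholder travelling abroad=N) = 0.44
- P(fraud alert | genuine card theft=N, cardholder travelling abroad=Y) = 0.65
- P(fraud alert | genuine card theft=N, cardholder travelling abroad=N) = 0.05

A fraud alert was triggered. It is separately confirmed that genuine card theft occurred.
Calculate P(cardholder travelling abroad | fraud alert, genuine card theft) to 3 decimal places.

P(cardholder travelling abroad | fraud alert, genuine card theft) ≈ 0.201

Enumerate both values of cardholder travelling abroad and weight by the priors:
  P(fraud alert | genuine card theft) = 0.44·0.88 + 0.81·0.12
        = 0.387200 + 0.097200 = 0.484400
Configurations with cardholder travelling abroad contribute 0.097200, so
  P(cardholder travelling abroad | fraud alert, genuine card theft) = 0.097200 / 0.484400 ≈ 0.201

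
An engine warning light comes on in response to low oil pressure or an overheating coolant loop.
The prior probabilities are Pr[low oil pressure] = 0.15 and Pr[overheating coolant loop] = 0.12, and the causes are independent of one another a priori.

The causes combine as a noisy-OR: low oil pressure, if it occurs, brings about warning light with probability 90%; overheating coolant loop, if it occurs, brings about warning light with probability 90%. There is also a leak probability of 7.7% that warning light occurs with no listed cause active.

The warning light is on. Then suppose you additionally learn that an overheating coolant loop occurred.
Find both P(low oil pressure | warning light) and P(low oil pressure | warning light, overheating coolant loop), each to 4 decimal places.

P(low oil pressure | warning light) ≈ 0.4782; P(low oil pressure | warning light, overheating coolant loop) ≈ 0.1615

Under noisy-OR, P(warning light | causes) = 1 − (1−0.077)·∏(1−qᵢ) over the active causes.
Numerator (weight on configurations with low oil pressure): 0.119816 + 0.017834 = 0.137650
Denominator P(warning light): 0.077*0.85*0.88 + 0.9077*0.85*0.12 + 0.9077*0.15*0.88 + 0.99077*0.15*0.12 = 0.287831
Posterior = 0.137650 / 0.287831 ≈ 0.4782

With the extra evidence:
P(warning light | overheating coolant loop) = 0.9077×0.85 + 0.99077×0.15 = 0.771545 + 0.148616 = 0.920161
Restricting to configurations with low oil pressure present: 0.99077×0.15 = 0.148616.
Hence the posterior is 0.148616/0.920161 ≈ 0.1615.
The drop from 0.4782 to 0.1615 is the explaining-away (discounting) effect.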